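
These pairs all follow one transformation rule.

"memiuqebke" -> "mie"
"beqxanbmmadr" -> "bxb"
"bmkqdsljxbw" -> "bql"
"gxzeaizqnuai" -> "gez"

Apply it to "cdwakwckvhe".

The rule is to delete the last 3 characters, then keep one character in every 3, starting at position 1 (positions 1st, 4th, 7th, ...).
Applying both steps to "cdwakwckvhe": "cdwakwck", then "cac".

cac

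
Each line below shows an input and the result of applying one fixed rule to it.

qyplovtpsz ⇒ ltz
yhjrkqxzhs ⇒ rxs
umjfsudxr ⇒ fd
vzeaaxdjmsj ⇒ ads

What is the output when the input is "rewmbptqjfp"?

The pattern: delete the first 2 characters, then keep one character in every 3, starting at position 2 (positions 2nd, 5th, 8th, ...).
Applying that to "rewmbptqjfp" gives "mtf".

mtf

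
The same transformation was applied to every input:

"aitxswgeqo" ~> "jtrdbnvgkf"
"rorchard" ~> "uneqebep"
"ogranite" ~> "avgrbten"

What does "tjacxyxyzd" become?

In each case the input is transformed by: swap the front and back halves of the string, then shift every letter 13 places forward in the alphabet (wrapping around) — i.e. ROT13.
Starting from "tjacxyxyzd": after the first operation, "yxyzdtjacx"; after the second, "lklmqgwnpk".
(Check on "rorchard": → "hardrorc" → "uneqebep" ✓)

lklmqgwnpk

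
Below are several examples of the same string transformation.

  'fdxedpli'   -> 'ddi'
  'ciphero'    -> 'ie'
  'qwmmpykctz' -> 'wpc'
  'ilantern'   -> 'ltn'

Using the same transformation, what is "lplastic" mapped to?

The pattern: keep one character in every 3, starting at position 2 (positions 2nd, 5th, 8th, ...).
So "lplastic" becomes "psc".

psc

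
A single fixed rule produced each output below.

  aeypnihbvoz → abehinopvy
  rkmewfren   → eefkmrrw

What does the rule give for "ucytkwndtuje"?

cdjknttuuwy

Each output is the input with this applied: delete the last character, then sort the characters into alphabetical order.
Applying both steps to "ucytkwndtuje": "ucytkwndtuj", then "cdjknttuuwy".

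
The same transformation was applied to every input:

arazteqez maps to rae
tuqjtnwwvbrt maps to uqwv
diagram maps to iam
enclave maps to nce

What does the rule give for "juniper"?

unr

In each case the input is transformed by: swap each adjacent pair of characters (1↔2, 3↔4, ...), then keep one character in every 3, starting at position 1 (positions 1st, 4th, 7th, ...).
Applying both steps to "juniper": "ujinepr", then "unr".
(Check on "tuqjtnwwvbrt": → "utjqntwwbvtr" → "uqwv" ✓)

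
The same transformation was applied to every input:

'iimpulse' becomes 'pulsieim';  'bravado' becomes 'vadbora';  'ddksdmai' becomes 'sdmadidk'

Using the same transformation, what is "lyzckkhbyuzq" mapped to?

ckkhbyuzlqyz

Each output is the input with this applied: swap the first and last characters, then move the first 3 characters to the end (rotate left by 3).
Applying both steps to "lyzckkhbyuzq": "qyzckkhbyuzl", then "ckkhbyuzlqyz".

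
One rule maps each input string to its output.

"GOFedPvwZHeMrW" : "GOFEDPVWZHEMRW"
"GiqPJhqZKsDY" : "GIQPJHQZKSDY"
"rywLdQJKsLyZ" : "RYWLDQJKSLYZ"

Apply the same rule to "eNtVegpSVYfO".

Rule — convert every letter to uppercase.
Applying that to "eNtVegpSVYfO" gives "ENTVEGPSVYFO".

ENTVEGPSVYFO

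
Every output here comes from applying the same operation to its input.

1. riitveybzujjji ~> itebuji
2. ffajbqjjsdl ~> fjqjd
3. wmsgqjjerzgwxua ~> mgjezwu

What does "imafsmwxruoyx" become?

mfmxuy

In each case the input is transformed by: keep every other character starting from the second (positions 2nd, 4th, 6th, ...).
"imafsmwxruoyx" → "mfmxuy".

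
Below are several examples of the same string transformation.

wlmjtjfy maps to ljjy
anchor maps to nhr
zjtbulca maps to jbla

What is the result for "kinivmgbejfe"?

iimbje

In each case the input is transformed by: keep every other character starting from the second (positions 2nd, 4th, 6th, ...).
For "kinivmgbejfe" the result is "iimbje".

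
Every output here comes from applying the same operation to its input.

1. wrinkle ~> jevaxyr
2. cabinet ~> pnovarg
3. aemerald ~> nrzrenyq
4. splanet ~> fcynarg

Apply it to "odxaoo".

Rule — shift every letter 13 places forward in the alphabet (wrapping around) — i.e. ROT13.
So "odxaoo" becomes "bqknbb".

bqknbb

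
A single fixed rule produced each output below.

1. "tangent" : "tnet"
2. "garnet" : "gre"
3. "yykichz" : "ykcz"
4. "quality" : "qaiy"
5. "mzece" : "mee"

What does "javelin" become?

In each case the input is transformed by: keep every other character starting from the first (positions 1st, 3rd, 5th, ...).
For "javelin" the result is "jvln".

jvln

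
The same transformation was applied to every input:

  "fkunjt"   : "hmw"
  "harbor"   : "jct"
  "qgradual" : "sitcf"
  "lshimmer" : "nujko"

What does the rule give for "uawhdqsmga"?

wcyjfsu

Looking at the pairs, the operation is to delete the last 3 characters, then shift every letter 2 places forward in the alphabet (wrapping around).
"uawhdqsmga" → "uawhdqs" → "wcyjfsu".
(Check on "qgradual": → "qgrad" → "sitcf" ✓)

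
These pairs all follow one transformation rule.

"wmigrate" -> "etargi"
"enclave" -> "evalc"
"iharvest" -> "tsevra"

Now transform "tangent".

tnegn

What's happening: reverse the string, then delete the last 2 characters.
For "tangent", step one produces "tnegnat"; step two turns that into "tnegn".
(Check on "iharvest": → "tsevrahi" → "tsevra" ✓)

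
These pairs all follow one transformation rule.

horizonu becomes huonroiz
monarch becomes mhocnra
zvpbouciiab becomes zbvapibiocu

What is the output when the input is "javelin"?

jnaivle

In each case the input is transformed by: take characters alternately from the front and the back (1st, last, 2nd, 2nd-last, ...).
"javelin" → "jnaivle".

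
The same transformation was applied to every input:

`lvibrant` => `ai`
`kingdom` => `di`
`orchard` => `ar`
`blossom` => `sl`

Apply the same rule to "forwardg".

The transformation: reverse the string, then keep one character in every 3, starting at position 3 (positions 3rd, 6th, 9th, ...).
"forwardg" → "gdrawrof" → "rr".
(Check on "blossom": → "mossolb" → "sl" ✓)

rr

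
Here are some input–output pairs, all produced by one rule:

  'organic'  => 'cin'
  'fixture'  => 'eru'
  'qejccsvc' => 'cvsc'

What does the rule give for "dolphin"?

nih

The rule is to take characters alternately from the front and the back (1st, last, 2nd, 2nd-last, ...), then keep every other character starting from the second (positions 2nd, 4th, 6th, ...).
Starting from "dolphin": after the first operation, "dnoilhp"; after the second, "nih".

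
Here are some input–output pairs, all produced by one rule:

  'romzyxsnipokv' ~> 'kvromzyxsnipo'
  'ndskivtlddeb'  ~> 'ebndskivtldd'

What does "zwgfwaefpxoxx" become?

xxzwgfwaefpxo

The rule is to move the last 2 characters to the front (rotate right by 2).
Doing the same to "zwgfwaefpxoxx": "xxzwgfwaefpxo".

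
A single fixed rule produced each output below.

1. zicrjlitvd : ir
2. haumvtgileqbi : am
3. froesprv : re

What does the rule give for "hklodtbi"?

ko

Rule — keep every other character starting from the second (positions 2nd, 4th, 6th, ...), then keep only the first 2 characters.
Applying both steps to "hklodtbi": "koti", then "ko".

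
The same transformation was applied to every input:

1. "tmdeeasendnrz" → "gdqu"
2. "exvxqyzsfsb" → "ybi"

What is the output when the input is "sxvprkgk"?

Each output is the input with this applied: keep one character in every 3, starting at position 3 (positions 3rd, 6th, 9th, ...), then shift every letter 3 places forward in the alphabet (wrapping around).
So "sxvprkgk" becomes "yn".

yn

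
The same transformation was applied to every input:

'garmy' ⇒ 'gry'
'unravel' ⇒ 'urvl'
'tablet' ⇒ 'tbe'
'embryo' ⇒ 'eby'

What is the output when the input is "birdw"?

brw

The transformation: keep every other character starting from the first (positions 1st, 3rd, 5th, ...).
For "birdw" the result is "brw".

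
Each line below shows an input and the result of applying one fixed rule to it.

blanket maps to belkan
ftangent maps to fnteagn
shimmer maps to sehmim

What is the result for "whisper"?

wehpis

The pattern: delete the last character, then take characters alternately from the front and the back (1st, last, 2nd, 2nd-last, ...).
"whisper" → "wehpis".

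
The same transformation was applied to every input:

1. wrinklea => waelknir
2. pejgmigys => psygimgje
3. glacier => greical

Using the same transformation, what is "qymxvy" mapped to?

In each case the input is transformed by: reverse the string, then move the last character to the front.
Applying both steps to "qymxvy": "yvxmyq", then "qyvxmy".

qyvxmy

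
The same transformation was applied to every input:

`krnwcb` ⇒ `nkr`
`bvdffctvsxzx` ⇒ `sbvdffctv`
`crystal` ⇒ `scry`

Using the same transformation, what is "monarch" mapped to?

amon

The transformation: delete the last 3 characters, then move the last character to the front.
"monarch" → "mona" → "amon".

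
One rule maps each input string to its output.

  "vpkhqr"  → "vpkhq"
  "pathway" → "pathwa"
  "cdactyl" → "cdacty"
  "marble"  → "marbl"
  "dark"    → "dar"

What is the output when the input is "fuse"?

In each case the input is transformed by: delete the last character.
"fuse" → "fus".

fus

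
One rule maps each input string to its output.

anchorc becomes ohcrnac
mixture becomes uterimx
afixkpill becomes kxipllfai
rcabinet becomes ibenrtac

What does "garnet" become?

engtra

The pattern: move the first 3 characters to the end (rotate left by 3), then swap each adjacent pair of characters (1↔2, 3↔4, ...).
On "garnet" that produces "engtra".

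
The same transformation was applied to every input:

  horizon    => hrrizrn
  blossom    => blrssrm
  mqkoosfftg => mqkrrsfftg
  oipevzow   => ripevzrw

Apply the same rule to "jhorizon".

The pattern: replace every "o" with "r".
For "jhorizon" the result is "jhrrizrn".

jhrrizrn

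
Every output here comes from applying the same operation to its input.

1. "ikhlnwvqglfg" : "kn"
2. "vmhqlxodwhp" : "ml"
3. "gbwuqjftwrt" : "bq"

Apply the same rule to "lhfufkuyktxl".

hf

What's happening: keep one character in every 3, starting at position 2 (positions 2nd, 5th, 8th, ...), then keep only the first 2 characters.
"lhfufkuyktxl" → "hf".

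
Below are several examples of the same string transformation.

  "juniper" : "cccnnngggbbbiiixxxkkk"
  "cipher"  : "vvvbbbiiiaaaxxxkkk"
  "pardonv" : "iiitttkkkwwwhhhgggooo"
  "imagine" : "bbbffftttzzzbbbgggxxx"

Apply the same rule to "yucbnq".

rrrnnnvvvuuugggjjj

What's happening: repeat every character 3 times, then shift every letter 7 places backward in the alphabet (wrapping around).
On "yucbnq" that produces "rrrnnnvvvuuugggjjj".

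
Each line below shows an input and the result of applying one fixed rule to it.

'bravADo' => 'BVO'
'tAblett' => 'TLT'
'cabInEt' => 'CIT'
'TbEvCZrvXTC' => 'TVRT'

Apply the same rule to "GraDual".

GDL

What's happening: keep one character in every 3, starting at position 1 (positions 1st, 4th, 7th, ...), then convert every letter to uppercase.
For "GraDual", step one produces "GDl"; step two turns that into "GDL".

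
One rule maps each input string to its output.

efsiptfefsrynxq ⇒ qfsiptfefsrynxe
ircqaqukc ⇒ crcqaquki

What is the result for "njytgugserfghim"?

mjytgugserfghin

The transformation: swap the first and last characters.
"njytgugserfghim" → "mjytgugserfghin".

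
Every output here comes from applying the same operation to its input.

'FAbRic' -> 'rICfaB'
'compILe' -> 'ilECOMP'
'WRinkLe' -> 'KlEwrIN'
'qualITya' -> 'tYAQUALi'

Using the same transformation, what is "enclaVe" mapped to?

Looking at the pairs, the operation is to move the last 3 characters to the front (rotate right by 3), then flip the case of every letter.
Starting from "enclaVe": after the first operation, "aVeencl"; after the second, "AvEENCL".
(Check on "FAbRic": → "RicFAb" → "rICfaB" ✓)

AvEENCL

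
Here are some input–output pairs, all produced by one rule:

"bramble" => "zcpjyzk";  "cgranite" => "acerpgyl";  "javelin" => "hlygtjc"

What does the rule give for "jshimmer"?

hpqcfkgk

Rule — shift every letter 2 places backward in the alphabet (wrapping around), then take characters alternately from the front and the back (1st, last, 2nd, 2nd-last, ...).
For "jshimmer", step one produces "hqfgkkcp"; step two turns that into "hpqcfkgk".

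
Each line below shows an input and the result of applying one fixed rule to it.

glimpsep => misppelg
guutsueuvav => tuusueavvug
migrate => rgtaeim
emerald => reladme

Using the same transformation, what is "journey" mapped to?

What's happening: swap each adjacent pair of characters (1↔2, 3↔4, ...), then move the first 2 characters to the end (rotate left by 2).
Starting from "journey": after the first operation, "ojrueny"; after the second, "ruenyoj".
(Check on "guutsueuvav": → "ugtuusueavv" → "tuusueavvug" ✓)

ruenyoj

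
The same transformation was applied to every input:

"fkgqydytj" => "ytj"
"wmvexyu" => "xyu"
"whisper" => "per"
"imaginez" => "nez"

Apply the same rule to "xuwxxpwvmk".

In each case the input is transformed by: keep only the last 3 characters.
On "xuwxxpwvmk" that produces "vmk".

vmk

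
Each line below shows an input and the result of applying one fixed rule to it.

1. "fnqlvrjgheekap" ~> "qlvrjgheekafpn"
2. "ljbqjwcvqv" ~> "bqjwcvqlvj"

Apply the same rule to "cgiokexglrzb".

iokexglrzcbg

What's happening: swap the first and last characters, then move the first 2 characters to the end (rotate left by 2).
Working it through for "cgiokexglrzb": intermediate "bgiokexglrzc", final "iokexglrzcbg".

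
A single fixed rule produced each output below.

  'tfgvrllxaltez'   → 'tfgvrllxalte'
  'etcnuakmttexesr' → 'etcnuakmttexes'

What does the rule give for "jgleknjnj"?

jgleknjn

Rule — delete the last character.
For "jgleknjnj" the result is "jgleknjn".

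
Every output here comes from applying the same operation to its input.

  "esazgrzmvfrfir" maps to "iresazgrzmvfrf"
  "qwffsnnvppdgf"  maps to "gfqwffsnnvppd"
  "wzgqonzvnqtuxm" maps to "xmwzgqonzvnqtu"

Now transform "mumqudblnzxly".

lymumqudblnzx

In each case the input is transformed by: move the last 2 characters to the front (rotate right by 2).
For "mumqudblnzxly" the result is "lymumqudblnzx".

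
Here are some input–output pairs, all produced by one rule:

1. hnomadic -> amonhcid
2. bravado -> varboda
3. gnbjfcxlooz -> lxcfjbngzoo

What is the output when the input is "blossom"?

solbmos

In each case the input is transformed by: reverse the string, then move the first 3 characters to the end (rotate left by 3).
On "blossom" that produces "solbmos".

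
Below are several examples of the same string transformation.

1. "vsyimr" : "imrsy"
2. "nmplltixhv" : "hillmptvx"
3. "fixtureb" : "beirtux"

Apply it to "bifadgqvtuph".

adfghipqtuv

Looking at the pairs, the operation is to delete the first character, then sort the characters into alphabetical order.
For "bifadgqvtuph", step one produces "ifadgqvtuph"; step two turns that into "adfghipqtuv".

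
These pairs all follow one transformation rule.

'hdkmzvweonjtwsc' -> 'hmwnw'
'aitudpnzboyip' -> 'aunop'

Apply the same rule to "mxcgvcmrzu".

mgmu

The pattern: keep one character in every 3, starting at position 1 (positions 1st, 4th, 7th, ...).
"mxcgvcmrzu" → "mgmu".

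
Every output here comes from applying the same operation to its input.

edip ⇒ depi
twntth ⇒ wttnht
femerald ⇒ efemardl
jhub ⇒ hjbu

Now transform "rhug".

hrgu

Each output is the input with this applied: swap each adjacent pair of characters (1↔2, 3↔4, ...).
"rhug" → "hrgu".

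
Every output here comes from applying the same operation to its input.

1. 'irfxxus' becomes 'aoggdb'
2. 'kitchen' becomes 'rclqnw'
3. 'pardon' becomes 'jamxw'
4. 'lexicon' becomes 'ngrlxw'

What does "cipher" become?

Looking at the pairs, the operation is to delete the first character, then shift every letter 9 places forward in the alphabet (wrapping around).
On "cipher" that produces "ryqna".

ryqna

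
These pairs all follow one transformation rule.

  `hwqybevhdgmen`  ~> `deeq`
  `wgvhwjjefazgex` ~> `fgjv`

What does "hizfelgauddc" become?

cluz

The transformation: keep one character in every 3, starting at position 3 (positions 3rd, 6th, 9th, ...), then sort the characters into alphabetical order.
Doing the same to "hizfelgauddc": "cluz".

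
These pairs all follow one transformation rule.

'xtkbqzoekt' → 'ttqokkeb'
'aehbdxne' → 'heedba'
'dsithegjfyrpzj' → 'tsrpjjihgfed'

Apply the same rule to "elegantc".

lgeeca

The transformation: sort the characters into reverse alphabetical order, then delete the first 2 characters.
"elegantc" → "tnlgeeca" → "lgeeca".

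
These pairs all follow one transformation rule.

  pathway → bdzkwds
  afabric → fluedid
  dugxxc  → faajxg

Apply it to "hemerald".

Rule — reverse the string, then shift every letter 3 places forward in the alphabet (wrapping around).
Working it through for "hemerald": intermediate "dlaremeh", final "goduhphk".
(Check on "dugxxc": → "cxxgud" → "faajxg" ✓)

goduhphk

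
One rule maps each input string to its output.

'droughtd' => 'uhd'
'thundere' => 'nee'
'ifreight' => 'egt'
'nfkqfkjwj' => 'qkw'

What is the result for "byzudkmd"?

ukd

Rule — delete the first 3 characters, then keep every other character starting from the first (positions 1st, 3rd, 5th, ...).
Applying that to "byzudkmd" gives "ukd".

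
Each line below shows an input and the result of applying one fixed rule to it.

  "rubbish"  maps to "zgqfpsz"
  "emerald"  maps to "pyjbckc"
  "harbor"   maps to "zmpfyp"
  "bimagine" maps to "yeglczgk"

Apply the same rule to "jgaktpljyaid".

Each output is the input with this applied: shift every letter 2 places backward in the alphabet (wrapping around), then move the first 3 characters to the end (rotate left by 3).
Applying both steps to "jgaktpljyaid": "heyirnjhwygb", then "irnjhwygbhey".

irnjhwygbhey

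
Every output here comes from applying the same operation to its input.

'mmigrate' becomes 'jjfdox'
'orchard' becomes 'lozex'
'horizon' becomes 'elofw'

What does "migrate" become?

jfdox

Looking at the pairs, the operation is to delete the last 2 characters, then shift every letter 3 places backward in the alphabet (wrapping around).
For "migrate", step one produces "migra"; step two turns that into "jfdox".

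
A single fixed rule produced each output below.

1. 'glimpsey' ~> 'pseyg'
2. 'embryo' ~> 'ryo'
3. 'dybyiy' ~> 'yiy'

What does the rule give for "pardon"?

don

Rule — swap the front and back halves of the string, then delete the last 3 characters.
Applying that to "pardon" gives "don".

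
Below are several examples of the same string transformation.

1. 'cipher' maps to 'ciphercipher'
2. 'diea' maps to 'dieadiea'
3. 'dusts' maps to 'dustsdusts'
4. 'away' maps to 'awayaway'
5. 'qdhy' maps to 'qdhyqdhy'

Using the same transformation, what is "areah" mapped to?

areahareah

In each case the input is transformed by: write the whole string twice.
Doing the same to "areah": "areahareah".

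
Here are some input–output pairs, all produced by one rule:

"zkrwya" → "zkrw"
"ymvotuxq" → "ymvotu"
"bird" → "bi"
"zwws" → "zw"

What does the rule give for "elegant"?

elega

What's happening: delete the last 2 characters.
So "elegant" becomes "elega".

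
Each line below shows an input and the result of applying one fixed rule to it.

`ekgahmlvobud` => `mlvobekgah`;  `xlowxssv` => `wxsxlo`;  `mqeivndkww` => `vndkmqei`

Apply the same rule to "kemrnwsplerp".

Each output is the input with this applied: delete the last 2 characters, then swap the front and back halves of the string.
Applying both steps to "kemrnwsplerp": "kemrnwsple", then "wsplekemrn".

wsplekemrn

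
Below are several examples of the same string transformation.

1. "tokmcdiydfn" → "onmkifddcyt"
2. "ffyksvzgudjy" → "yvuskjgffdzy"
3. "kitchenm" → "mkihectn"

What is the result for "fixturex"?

Looking at the pairs, the operation is to sort the characters into reverse alphabetical order, then move the first 2 characters to the end (rotate left by 2).
Starting from "fixturex": after the first operation, "xxutrife"; after the second, "utrifexx".

utrifexx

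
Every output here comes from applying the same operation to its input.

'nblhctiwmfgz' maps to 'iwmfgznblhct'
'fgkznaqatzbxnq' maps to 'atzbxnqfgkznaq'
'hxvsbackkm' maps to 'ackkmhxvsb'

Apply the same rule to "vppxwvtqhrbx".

The pattern: swap the front and back halves of the string.
Doing the same to "vppxwvtqhrbx": "tqhrbxvppxwv".

tqhrbxvppxwv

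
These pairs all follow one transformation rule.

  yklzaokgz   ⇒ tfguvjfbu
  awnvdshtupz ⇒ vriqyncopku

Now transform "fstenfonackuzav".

The rule is to shift every letter 5 places backward in the alphabet (wrapping around).
Doing the same to "fstenfonackuzav": "anoziajivxfpuvq".

anoziajivxfpuvq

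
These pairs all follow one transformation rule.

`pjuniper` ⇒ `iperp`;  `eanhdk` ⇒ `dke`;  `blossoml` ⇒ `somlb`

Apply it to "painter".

terp

Looking at the pairs, the operation is to move the first character to the end, then delete the first 3 characters.
Starting from "painter": after the first operation, "ainterp"; after the second, "terp".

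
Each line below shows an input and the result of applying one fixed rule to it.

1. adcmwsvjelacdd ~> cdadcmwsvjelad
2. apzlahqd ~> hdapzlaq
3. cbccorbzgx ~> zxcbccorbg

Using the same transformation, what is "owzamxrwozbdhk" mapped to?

dkowzamxrwozbh

The rule is to move the last 2 characters to the front (rotate right by 2), then swap the first and last characters.
"owzamxrwozbdhk" → "hkowzamxrwozbd" → "dkowzamxrwozbh".
(Check on "apzlahqd": → "qdapzlah" → "hdapzlaq" ✓)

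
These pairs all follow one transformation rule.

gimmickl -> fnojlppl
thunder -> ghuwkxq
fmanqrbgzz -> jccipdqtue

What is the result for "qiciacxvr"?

Rule — shift every letter 3 places forward in the alphabet (wrapping around), then move the last 3 characters to the front (rotate right by 3).
On "qiciacxvr" that produces "ayutlfldf".

ayutlfldf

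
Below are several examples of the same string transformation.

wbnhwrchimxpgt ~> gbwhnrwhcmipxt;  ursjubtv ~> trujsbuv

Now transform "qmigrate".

tmqgiare

What's happening: swap each adjacent pair of characters (1↔2, 3↔4, ...), then move the last character to the front.
Starting from "qmigrate": after the first operation, "mqgiaret"; after the second, "tmqgiare".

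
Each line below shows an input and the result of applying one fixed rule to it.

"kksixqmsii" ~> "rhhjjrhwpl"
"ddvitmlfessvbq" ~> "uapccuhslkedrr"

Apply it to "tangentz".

msyszmfd

In each case the input is transformed by: move the last 3 characters to the front (rotate right by 3), then shift every letter 1 place backward in the alphabet (wrapping around).
For "tangentz", step one produces "ntztange"; step two turns that into "msyszmfd".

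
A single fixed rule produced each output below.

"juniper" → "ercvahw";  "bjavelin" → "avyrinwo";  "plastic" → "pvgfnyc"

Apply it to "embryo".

bleozr

What's happening: shift every letter 13 places forward in the alphabet (wrapping around) — i.e. ROT13, then reverse the string.
Starting from "embryo": after the first operation, "rzoelb"; after the second, "bleozr".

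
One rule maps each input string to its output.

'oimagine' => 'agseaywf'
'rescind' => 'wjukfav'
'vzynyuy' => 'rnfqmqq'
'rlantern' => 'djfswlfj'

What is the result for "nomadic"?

Looking at the pairs, the operation is to swap each adjacent pair of characters (1↔2, 3↔4, ...), then shift every letter 8 places backward in the alphabet (wrapping around).
Starting from "nomadic": after the first operation, "onamidc"; after the second, "gfseavu".
(Check on "rescind": → "ercsnid" → "wjukfav" ✓)

gfseavu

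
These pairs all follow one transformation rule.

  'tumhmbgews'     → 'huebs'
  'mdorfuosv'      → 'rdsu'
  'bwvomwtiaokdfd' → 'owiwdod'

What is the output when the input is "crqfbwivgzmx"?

The pattern: keep every other character starting from the second (positions 2nd, 4th, 6th, ...), then swap each adjacent pair of characters (1↔2, 3↔4, ...).
For "crqfbwivgzmx", step one produces "rfwvzx"; step two turns that into "frvwxz".

frvwxz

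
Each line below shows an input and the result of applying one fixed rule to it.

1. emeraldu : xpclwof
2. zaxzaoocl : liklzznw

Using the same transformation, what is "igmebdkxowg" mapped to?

In each case the input is transformed by: delete the first character, then shift every letter 11 places forward in the alphabet (wrapping around).
"igmebdkxowg" → "gmebdkxowg" → "rxpmovizhr".

rxpmovizhr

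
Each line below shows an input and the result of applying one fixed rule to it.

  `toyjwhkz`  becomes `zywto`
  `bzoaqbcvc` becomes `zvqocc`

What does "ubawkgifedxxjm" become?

xxwumkjigfe

Looking at the pairs, the operation is to sort the characters into reverse alphabetical order, then delete the last 3 characters.
Starting from "ubawkgifedxxjm": after the first operation, "xxwumkjigfedba"; after the second, "xxwumkjigfe".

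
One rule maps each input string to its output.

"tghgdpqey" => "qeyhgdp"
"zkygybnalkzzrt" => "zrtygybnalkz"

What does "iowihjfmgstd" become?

stdwihjfmg

Looking at the pairs, the operation is to delete the first 2 characters, then move the last 3 characters to the front (rotate right by 3).
On "iowihjfmgstd": the first step gives "wihjfmgstd", and the second then gives "stdwihjfmg".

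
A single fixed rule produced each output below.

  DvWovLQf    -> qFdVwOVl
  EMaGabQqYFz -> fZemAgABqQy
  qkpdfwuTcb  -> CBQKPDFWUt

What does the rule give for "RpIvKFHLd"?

lDrPiVkfh

In each case the input is transformed by: move the last 2 characters to the front (rotate right by 2), then flip the case of every letter.
On "RpIvKFHLd": the first step gives "LdRpIvKFH", and the second then gives "lDrPiVkfh".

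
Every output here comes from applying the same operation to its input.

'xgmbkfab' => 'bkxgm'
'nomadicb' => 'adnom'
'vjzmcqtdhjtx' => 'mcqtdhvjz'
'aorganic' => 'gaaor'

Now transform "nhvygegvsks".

Rule — delete the last 3 characters, then move the first 3 characters to the end (rotate left by 3).
On "nhvygegvsks": the first step gives "nhvygegv", and the second then gives "ygegvnhv".

ygegvnhv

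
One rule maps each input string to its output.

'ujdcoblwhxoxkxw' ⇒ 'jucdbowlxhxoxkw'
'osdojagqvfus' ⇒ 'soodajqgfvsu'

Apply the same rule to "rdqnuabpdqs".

drnqaupbqds

In each case the input is transformed by: swap each adjacent pair of characters (1↔2, 3↔4, ...).
On "rdqnuabpdqs" that produces "drnqaupbqds".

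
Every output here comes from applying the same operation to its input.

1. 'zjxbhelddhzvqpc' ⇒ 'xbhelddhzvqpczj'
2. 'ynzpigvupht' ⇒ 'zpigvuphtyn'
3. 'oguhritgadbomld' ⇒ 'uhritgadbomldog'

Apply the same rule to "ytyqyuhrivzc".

In each case the input is transformed by: move the first 2 characters to the end (rotate left by 2).
So "ytyqyuhrivzc" becomes "yqyuhrivzcyt".

yqyuhrivzcyt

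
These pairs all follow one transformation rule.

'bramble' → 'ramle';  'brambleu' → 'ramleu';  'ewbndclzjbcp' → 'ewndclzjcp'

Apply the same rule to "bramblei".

In each case the input is transformed by: remove every "b".
So "bramblei" becomes "ramlei".

ramlei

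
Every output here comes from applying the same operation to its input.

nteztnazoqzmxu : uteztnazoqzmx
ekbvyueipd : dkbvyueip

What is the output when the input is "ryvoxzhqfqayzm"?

myvoxzhqfqayz

The pattern: swap the first and last characters, then delete the last character.
On "ryvoxzhqfqayzm": the first step gives "myvoxzhqfqayzr", and the second then gives "myvoxzhqfqayz".
(Check on "ekbvyueipd": → "dkbvyueipe" → "dkbvyueip" ✓)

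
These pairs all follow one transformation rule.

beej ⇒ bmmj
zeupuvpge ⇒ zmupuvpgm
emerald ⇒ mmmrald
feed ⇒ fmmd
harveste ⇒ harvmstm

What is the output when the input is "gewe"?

Rule — replace every "e" with "m".
"gewe" → "gmwm".

gmwm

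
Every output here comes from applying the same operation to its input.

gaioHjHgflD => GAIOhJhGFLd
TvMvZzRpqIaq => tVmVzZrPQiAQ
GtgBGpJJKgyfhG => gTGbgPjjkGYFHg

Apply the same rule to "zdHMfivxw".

What's happening: flip the case of every letter.
"zdHMfivxw" → "ZDhmFIVXW".

ZDhmFIVXW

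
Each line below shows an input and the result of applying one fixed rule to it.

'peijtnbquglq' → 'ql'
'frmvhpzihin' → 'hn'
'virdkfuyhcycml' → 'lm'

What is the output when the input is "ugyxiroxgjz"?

gz

The rule is to swap each adjacent pair of characters (1↔2, 3↔4, ...), then keep only the last 2 characters.
On "ugyxiroxgjz": the first step gives "guxyrixojgz", and the second then gives "gz".
(Check on "virdkfuyhcycml": → "ivdrfkyuchcylm" → "lm" ✓)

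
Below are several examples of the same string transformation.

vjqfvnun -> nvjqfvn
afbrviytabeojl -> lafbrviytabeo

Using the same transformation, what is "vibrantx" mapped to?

What's happening: move the last character to the front, then delete the last character.
On "vibrantx": the first step gives "xvibrant", and the second then gives "xvibran".

xvibran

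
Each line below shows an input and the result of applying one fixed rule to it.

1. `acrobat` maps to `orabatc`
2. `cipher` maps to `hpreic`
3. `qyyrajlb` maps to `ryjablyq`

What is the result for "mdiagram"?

airgmadm

In each case the input is transformed by: move the first 2 characters to the end (rotate left by 2), then swap each adjacent pair of characters (1↔2, 3↔4, ...).
"mdiagram" → "iagrammd" → "airgmadm".
(Check on "acrobat": → "robatac" → "orabatc" ✓)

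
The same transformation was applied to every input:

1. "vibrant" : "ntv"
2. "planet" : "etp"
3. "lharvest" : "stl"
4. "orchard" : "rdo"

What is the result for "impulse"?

Looking at the pairs, the operation is to move the last 2 characters to the front (rotate right by 2), then keep only the first 3 characters.
Applying both steps to "impulse": "seimpul", then "sei".

sei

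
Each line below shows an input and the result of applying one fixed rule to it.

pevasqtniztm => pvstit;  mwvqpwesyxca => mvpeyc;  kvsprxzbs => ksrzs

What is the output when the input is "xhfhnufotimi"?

xfnftm

The pattern: keep every other character starting from the first (positions 1st, 3rd, 5th, ...).
On "xhfhnufotimi" that produces "xfnftm".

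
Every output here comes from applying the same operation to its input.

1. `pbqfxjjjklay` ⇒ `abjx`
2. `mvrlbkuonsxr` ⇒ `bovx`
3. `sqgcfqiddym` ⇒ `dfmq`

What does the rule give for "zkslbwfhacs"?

The pattern: keep one character in every 3, starting at position 2 (positions 2nd, 5th, 8th, ...), then sort the characters into alphabetical order.
On "zkslbwfhacs": the first step gives "kbhs", and the second then gives "bhks".
(Check on "mvrlbkuonsxr": → "vbox" → "bovx" ✓)

bhks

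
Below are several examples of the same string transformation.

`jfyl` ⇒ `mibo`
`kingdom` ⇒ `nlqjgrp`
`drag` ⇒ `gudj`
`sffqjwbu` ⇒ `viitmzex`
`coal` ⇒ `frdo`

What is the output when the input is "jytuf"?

The transformation: shift every letter 3 places forward in the alphabet (wrapping around).
Doing the same to "jytuf": "mbwxi".

mbwxi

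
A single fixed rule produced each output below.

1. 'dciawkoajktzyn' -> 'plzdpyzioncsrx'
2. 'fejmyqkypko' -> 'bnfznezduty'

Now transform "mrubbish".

qqxhwbgj

Looking at the pairs, the operation is to shift every letter 11 places backward in the alphabet (wrapping around), then move the first 3 characters to the end (rotate left by 3).
Applying that to "mrubbish" gives "qqxhwbgj".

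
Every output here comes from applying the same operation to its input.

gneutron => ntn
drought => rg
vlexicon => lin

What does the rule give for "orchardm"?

The rule is to keep one character in every 3, starting at position 2 (positions 2nd, 5th, 8th, ...).
For "orchardm" the result is "ram".

ram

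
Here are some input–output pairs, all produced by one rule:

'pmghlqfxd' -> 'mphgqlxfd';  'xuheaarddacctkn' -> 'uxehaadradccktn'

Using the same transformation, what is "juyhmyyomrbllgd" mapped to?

ujhyymoyrmlbgld

Looking at the pairs, the operation is to swap each adjacent pair of characters (1↔2, 3↔4, ...).
Applying that to "juyhmyyomrbllgd" gives "ujhyymoyrmlbgld".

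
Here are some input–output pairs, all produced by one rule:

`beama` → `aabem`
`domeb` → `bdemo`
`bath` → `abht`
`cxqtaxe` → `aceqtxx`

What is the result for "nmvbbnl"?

bblmnnv

Rule — sort the characters into alphabetical order.
So "nmvbbnl" becomes "bblmnnv".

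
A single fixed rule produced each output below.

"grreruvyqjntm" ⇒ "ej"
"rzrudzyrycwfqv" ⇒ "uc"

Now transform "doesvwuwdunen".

Looking at the pairs, the operation is to keep one character in every 3, starting at position 1 (positions 1st, 4th, 7th, ...), then keep every other character starting from the second (positions 2nd, 4th, 6th, ...).
For "doesvwuwdunen" the result is "su".

su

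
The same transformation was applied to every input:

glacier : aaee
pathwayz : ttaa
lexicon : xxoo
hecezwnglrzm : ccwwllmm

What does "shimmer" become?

The transformation: keep one character in every 3, starting at position 3 (positions 3rd, 6th, 9th, ...), then double every character.
"shimmer" → "ie" → "iiee".

iiee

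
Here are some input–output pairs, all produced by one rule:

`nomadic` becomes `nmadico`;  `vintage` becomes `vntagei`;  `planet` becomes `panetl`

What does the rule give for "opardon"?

oardonp

Looking at the pairs, the operation is to move the first character to the end, then swap the first and last characters.
On "opardon" that produces "oardonp".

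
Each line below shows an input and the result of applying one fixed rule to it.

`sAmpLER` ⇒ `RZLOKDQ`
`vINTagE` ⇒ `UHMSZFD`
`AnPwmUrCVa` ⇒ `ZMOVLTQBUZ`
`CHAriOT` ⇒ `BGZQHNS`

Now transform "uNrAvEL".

TMQZUDK

Looking at the pairs, the operation is to shift every letter 1 place backward in the alphabet (wrapping around), then convert every letter to uppercase.
"uNrAvEL" → "tMqZuDK" → "TMQZUDK".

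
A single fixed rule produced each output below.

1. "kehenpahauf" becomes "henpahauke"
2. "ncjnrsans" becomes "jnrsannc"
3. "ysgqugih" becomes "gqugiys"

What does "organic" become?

The transformation: delete the last character, then move the first 2 characters to the end (rotate left by 2).
Applying both steps to "organic": "organi", then "ganior".
(Check on "kehenpahauf": → "kehenpahau" → "henpahauke" ✓)

ganior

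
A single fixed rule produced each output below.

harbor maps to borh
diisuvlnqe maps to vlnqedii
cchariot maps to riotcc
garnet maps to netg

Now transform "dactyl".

In each case the input is transformed by: swap the front and back halves of the string, then delete the last 2 characters.
Starting from "dactyl": after the first operation, "tyldac"; after the second, "tyld".

tyld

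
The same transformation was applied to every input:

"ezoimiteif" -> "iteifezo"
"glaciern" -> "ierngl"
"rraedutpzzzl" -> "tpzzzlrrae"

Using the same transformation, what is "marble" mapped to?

blem

The transformation: swap the front and back halves of the string, then delete the last 2 characters.
On "marble": the first step gives "blemar", and the second then gives "blem".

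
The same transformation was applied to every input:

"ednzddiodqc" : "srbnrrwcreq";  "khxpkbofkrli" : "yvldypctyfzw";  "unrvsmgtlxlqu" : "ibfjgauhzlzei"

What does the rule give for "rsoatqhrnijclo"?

In each case the input is transformed by: shift every letter 12 places backward in the alphabet (wrapping around).
For "rsoatqhrnijclo" the result is "fgcohevfbwxqzc".

fgcohevfbwxqzc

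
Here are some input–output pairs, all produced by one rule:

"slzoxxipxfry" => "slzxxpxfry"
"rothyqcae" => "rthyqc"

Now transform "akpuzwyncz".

The rule is to remove every vowel.
For "akpuzwyncz" the result is "kpzwyncz".

kpzwyncz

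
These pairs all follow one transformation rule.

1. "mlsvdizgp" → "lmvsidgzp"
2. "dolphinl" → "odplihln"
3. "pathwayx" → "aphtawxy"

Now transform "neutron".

entuorn

The transformation: swap each adjacent pair of characters (1↔2, 3↔4, ...).
So "neutron" becomes "entuorn".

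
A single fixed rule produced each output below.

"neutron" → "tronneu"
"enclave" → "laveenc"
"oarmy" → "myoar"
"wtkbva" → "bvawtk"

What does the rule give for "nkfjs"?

jsnkf

The transformation: move the first 3 characters to the end (rotate left by 3).
Doing the same to "nkfjs": "jsnkf".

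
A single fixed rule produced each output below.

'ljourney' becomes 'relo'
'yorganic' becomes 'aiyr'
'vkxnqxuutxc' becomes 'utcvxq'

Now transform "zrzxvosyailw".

salzzv

What's happening: keep every other character starting from the first (positions 1st, 3rd, 5th, ...), then swap the front and back halves of the string.
On "zrzxvosyailw": the first step gives "zzvsal", and the second then gives "salzzv".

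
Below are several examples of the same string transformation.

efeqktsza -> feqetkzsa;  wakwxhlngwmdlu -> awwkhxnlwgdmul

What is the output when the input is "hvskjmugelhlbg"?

vhksmjgulelhgb

The transformation: swap each adjacent pair of characters (1↔2, 3↔4, ...).
On "hvskjmugelhlbg" that produces "vhksmjgulelhgb".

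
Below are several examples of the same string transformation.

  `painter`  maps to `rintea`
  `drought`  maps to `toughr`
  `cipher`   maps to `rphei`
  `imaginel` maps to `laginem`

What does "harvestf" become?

frvesta

In each case the input is transformed by: delete the first character, then swap the first and last characters.
Working it through for "harvestf": intermediate "arvestf", final "frvesta".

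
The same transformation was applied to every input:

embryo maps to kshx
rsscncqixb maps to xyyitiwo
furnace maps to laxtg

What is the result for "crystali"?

ixeyzg

The transformation: shift every letter 6 places forward in the alphabet (wrapping around), then delete the last 2 characters.
Applying both steps to "crystali": "ixeyzgro", then "ixeyzg".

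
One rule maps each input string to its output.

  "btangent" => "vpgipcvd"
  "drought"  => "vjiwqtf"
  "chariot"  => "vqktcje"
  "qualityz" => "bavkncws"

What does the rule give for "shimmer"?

tgookju

Looking at the pairs, the operation is to shift every letter 2 places forward in the alphabet (wrapping around), then reverse the string.
Applying that to "shimmer" gives "tgookju".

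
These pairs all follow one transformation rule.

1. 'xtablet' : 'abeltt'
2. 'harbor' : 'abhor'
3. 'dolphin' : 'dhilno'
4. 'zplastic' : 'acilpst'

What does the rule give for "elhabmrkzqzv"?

abehklmqrvz

The rule is to sort the characters into alphabetical order, then delete the last character.
"elhabmrkzqzv" → "abehklmqrvzz" → "abehklmqrvz".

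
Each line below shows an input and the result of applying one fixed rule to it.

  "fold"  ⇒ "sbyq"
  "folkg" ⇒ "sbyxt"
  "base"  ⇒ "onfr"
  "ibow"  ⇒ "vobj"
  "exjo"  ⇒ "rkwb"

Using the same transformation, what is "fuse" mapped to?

shfr

In each case the input is transformed by: shift every letter 13 places forward in the alphabet (wrapping around) — i.e. ROT13.
So "fuse" becomes "shfr".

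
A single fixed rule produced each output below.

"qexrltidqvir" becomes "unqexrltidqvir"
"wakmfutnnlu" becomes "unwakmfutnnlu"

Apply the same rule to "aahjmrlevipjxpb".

unaahjmrlevipjxpb

Each output is the input with this applied: prepend "un".
"aahjmrlevipjxpb" → "unaahjmrlevipjxpb".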